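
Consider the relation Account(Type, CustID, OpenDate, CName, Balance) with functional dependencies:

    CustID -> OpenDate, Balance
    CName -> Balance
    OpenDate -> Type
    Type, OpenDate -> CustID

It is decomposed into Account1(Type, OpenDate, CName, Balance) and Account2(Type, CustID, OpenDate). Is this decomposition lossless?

Common attributes: Account1 ∩ Account2 = {Type, OpenDate}.
Closure of {Type, OpenDate}: Type, OpenDate → CustID applies, adding CustID; CustID → OpenDate, Balance applies, adding Balance. So (Type, OpenDate)⁺ = {Type, CustID, OpenDate, Balance}.
This closure contains every attribute of Account2, so Account1 ∩ Account2 → Account2. The join is lossless.

Yes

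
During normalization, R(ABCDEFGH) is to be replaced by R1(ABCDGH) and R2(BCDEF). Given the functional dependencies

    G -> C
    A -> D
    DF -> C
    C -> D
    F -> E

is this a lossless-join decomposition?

No

Common attributes: R1 ∩ R2 = {BCD}.
No dependency enlarges {BCD}, so (BCD)⁺ = {BCD}.
The closure contains neither all of R1 = {ABCDGH} nor all of R2 = {BCDEF}, so the common attributes are not a superkey of either fragment. The join is lossy.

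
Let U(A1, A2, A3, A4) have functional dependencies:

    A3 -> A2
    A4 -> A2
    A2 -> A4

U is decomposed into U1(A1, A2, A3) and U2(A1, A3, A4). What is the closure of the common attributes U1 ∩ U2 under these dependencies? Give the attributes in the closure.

U1 ∩ U2 = {A1, A3}.
A3 → A2 applies, adding A2
A2 → A4 applies, adding A4
Closure: {A1, A2, A3, A4}.

A1, A2, A3, A4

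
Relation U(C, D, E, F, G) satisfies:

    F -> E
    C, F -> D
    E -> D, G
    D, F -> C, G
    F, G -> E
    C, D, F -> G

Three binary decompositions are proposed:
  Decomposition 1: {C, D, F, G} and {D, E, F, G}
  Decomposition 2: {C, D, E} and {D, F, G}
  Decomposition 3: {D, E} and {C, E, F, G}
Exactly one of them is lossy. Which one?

Decomposition 2

Decomposition 1: common = {D, F, G}, closure = {C, D, E, F, G} → lossless.
Decomposition 2: common = {D}, closure = {D} → lossy.
Decomposition 3: common = {E}, closure = {D, E, G} → lossless.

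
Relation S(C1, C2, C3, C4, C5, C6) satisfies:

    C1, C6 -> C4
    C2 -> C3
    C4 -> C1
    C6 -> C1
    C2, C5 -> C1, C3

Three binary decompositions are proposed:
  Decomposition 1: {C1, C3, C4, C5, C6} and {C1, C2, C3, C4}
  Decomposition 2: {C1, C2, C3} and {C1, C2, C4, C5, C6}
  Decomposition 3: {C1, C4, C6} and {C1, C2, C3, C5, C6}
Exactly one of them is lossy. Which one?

Decomposition 1

Decomposition 1: common = {C1, C3, C4}, closure = {C1, C3, C4} → lossy.
Decomposition 2: common = {C1, C2}, closure = {C1, C2, C3} → lossless.
Decomposition 3: common = {C1, C6}, closure = {C1, C4, C6} → lossless.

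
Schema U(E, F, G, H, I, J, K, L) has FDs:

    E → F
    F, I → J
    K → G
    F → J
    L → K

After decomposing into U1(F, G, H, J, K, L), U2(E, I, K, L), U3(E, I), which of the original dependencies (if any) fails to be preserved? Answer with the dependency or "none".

E → F

Check E → F: no single fragment contains all of {E, F}, and the restricted closure of {E} across the fragments never reaches {F}.
F, I → J is preserved.
K → G is preserved.
F → J is preserved.
L → K is preserved.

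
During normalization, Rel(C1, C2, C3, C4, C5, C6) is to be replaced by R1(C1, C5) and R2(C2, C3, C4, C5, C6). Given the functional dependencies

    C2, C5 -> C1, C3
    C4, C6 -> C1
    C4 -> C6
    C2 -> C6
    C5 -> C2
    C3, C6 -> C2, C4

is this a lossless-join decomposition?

Common attributes: R1 ∩ R2 = {C5}.
Closure of {C5}: C5 → C2 applies, adding C2; C2, C5 → C1, C3 applies, adding C1, C3; C2 → C6 applies, adding C6; C3, C6 → C2, C4 applies, adding C4. So (C5)⁺ = {C1, C2, C3, C4, C5, C6}.
This closure contains every attribute of R1, so R1 ∩ R2 → R1. The join is lossless.

Yes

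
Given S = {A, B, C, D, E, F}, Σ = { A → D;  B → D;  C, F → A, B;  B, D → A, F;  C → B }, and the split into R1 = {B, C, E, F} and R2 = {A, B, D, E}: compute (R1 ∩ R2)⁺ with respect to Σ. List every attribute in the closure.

A, B, D, E, F

R1 ∩ R2 = {B, E}.
B → D applies, adding D
B, D → A, F applies, adding A, F
Closure: {A, B, D, E, F}.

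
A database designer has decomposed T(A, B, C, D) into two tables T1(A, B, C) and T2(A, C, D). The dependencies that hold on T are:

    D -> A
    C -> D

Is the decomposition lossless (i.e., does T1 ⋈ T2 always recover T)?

Common attributes: T1 ∩ T2 = {A, C}.
Closure of {A, C}: C → D applies, adding D. So (A, C)⁺ = {A, C, D}.
This closure contains every attribute of T2, so T1 ∩ T2 → T2. The join is lossless.

Yes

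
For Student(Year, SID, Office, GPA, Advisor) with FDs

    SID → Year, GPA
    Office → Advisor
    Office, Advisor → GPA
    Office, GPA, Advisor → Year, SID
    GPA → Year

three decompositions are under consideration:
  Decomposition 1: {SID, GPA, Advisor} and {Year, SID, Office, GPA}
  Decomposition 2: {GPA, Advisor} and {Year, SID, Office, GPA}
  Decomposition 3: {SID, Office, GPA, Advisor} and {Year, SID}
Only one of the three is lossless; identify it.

Decomposition 1: common = {SID, GPA}, closure = {Year, SID, GPA} → lossy.
Decomposition 2: common = {GPA}, closure = {Year, GPA} → lossy.
Decomposition 3: common = {SID}, closure = {Year, SID, GPA} → lossless.

Decomposition 3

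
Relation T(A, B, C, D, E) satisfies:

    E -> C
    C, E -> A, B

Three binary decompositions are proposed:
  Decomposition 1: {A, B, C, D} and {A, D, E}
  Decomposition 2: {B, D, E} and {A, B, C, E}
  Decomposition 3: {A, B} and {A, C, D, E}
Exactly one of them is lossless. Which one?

Decomposition 2

Decomposition 1: common = {A, D}, closure = {A, D} → lossy.
Decomposition 2: common = {B, E}, closure = {A, B, C, E} → lossless.
Decomposition 3: common = {A}, closure = {A} → lossy.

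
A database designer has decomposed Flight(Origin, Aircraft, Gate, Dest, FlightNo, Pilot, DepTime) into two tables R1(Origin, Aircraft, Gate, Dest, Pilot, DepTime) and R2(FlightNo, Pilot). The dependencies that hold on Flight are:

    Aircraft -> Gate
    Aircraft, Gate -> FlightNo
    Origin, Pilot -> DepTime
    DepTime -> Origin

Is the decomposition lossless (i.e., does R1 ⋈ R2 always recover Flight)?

Common attributes: R1 ∩ R2 = {Pilot}.
No dependency enlarges {Pilot}, so (Pilot)⁺ = {Pilot}.
The closure contains neither all of R1 = {Origin, Aircraft, Gate, Dest, Pilot, DepTime} nor all of R2 = {FlightNo, Pilot}, so the common attributes are not a superkey of either fragment. The join is lossy.

No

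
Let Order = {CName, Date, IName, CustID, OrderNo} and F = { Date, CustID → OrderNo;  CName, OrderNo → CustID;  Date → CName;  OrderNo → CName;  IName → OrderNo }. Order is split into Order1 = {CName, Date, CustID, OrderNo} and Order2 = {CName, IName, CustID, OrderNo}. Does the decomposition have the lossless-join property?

No

Common attributes: Order1 ∩ Order2 = {CName, CustID, OrderNo}.
No dependency enlarges {CName, CustID, OrderNo}, so (CName, CustID, OrderNo)⁺ = {CName, CustID, OrderNo}.
The closure contains neither all of Order1 = {CName, Date, CustID, OrderNo} nor all of Order2 = {CName, IName, CustID, OrderNo}, so the common attributes are not a superkey of either fragment. The join is lossy.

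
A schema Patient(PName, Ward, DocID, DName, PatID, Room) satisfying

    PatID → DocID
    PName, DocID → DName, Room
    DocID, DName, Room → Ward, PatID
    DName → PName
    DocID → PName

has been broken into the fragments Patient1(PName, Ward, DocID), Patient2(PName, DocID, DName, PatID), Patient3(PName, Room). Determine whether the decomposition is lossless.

Chase test. Columns are PName, Ward, DocID, DName, PatID, Room; row i has aⱼ where attribute j ∈ Patienti, else bᵢⱼ.
Initial tableau (one row per fragment):
  row 1: a1 a2 a3 b14 b15 b16
  row 2: a1 b22 a3 a4 a5 b26
  row 3: a1 b32 b33 b34 b35 a6
Rows 1 and 2 agree on PName, DocID; apply PName, DocID→DName, Room and equate their DName, Room entries.
Rows 1 and 2 agree on DocID, DName, Room; apply DocID, DName, Room→Ward, PatID and equate their Ward, PatID entries.
No row becomes fully distinguished — the join is lossy.

No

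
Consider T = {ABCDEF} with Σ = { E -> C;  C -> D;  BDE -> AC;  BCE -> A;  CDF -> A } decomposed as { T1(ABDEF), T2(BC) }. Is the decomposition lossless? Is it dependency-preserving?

lossy and not dependency-preserving

Lossless test: (B)⁺ = {B}, which is a superkey of neither fragment — lossy.
Dependency preservation: the restricted closure of {E} across the fragments never reaches {C}, so E → C cannot be enforced without a join — not preserved.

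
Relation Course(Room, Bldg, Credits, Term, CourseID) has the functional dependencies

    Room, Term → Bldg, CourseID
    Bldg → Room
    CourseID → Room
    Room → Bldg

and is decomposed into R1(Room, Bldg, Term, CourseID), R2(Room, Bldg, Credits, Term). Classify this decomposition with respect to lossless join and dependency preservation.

Lossless test: (Room, Bldg, Term)⁺ = {Room, Bldg, Term, CourseID}, which contains all of one fragment — lossless.
Dependency preservation: every FD's attributes lie within a single fragment, so each can be enforced locally — preserved.

lossless and dependency-preserving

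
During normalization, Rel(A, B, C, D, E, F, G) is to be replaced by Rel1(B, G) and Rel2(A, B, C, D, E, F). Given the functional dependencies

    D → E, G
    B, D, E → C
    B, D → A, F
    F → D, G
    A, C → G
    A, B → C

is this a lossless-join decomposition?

Common attributes: Rel1 ∩ Rel2 = {B}.
No dependency enlarges {B}, so (B)⁺ = {B}.
The closure contains neither all of Rel1 = {B, G} nor all of Rel2 = {A, B, C, D, E, F}, so the common attributes are not a superkey of either fragment. The join is lossy.

No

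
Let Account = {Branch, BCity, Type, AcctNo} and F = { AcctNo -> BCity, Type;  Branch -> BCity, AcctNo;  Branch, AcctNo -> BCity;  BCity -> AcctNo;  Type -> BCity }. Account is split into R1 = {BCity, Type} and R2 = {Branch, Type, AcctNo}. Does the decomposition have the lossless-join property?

Yes

Common attributes: R1 ∩ R2 = {Type}.
Closure of {Type}: Type → BCity applies, adding BCity; BCity → AcctNo applies, adding AcctNo. So (Type)⁺ = {BCity, Type, AcctNo}.
This closure contains every attribute of R1, so R1 ∩ R2 → R1. The join is lossless.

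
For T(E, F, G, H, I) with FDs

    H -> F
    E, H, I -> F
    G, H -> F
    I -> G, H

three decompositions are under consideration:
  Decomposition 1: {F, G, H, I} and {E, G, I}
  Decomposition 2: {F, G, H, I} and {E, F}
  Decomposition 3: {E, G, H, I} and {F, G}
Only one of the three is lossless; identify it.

Decomposition 1

Decomposition 1: common = {G, I}, closure = {F, G, H, I} → lossless.
Decomposition 2: common = {F}, closure = {F} → lossy.
Decomposition 3: common = {G}, closure = {G} → lossy.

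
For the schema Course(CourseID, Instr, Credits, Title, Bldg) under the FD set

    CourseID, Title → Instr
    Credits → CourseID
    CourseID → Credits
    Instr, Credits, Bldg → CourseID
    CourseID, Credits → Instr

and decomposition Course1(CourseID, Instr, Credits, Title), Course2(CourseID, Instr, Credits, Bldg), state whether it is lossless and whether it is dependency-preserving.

lossy but dependency-preserving

Lossless test: (CourseID, Instr, Credits)⁺ = {CourseID, Instr, Credits}, which is a superkey of neither fragment — lossy.
Dependency preservation: every FD's attributes lie within a single fragment, so each can be enforced locally — preserved.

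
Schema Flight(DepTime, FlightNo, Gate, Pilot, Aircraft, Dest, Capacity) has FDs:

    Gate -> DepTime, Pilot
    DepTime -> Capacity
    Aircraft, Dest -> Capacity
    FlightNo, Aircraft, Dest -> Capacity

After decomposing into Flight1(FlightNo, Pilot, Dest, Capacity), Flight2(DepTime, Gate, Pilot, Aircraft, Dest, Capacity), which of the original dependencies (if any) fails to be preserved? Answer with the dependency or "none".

Gate → DepTime, Pilot lies within Flight2.
DepTime → Capacity lies within Flight2.
Aircraft, Dest → Capacity lies within Flight2.
FlightNo, Aircraft, Dest → Capacity: restricted closure across fragments reaches Capacity.
Every dependency is enforceable on the fragments, so the decomposition is dependency-preserving.

none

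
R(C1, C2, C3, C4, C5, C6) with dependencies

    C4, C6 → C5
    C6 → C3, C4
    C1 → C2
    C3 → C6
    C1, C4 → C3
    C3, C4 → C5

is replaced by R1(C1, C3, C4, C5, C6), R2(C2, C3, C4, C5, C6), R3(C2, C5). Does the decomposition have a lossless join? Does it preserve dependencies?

Lossless test (chase): applying each FD to every pair of rows produces no changes in the tableau, so no row becomes fully distinguished — the join is lossy.
Dependency preservation: the restricted closure of {C1} across the fragments never reaches {C2}, so C1 → C2 cannot be enforced without a join — not preserved.

lossy and not dependency-preserving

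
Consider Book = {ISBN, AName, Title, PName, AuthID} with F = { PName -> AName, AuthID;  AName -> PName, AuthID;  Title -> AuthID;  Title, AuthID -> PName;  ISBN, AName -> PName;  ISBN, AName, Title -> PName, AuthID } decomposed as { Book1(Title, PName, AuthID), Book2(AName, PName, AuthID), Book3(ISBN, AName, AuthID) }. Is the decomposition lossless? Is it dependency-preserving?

Lossless test (chase): Rows 1 and 2 agree on PName; apply PName→AName, AuthID and equate their AName, AuthID entries. Rows 1 and 3 agree on AName; apply AName→PName, AuthID and equate their PName, AuthID entries. No row becomes fully distinguished — the join is lossy.
Dependency preservation: ISBN, AName → PName; ISBN, AName, Title → PName, AuthID are not contained in any single fragment, but the restricted closure of each left-hand side across the fragments still reaches the right-hand side; the remaining FDs each lie inside some fragment. All dependencies are preserved.

lossy but dependency-preserving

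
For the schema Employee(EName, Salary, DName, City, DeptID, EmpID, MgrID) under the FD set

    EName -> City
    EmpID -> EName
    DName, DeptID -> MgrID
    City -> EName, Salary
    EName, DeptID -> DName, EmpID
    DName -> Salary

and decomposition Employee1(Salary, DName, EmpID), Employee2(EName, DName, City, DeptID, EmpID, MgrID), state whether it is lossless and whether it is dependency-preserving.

lossless but not dependency-preserving

Lossless test: (DName, EmpID)⁺ = {EName, Salary, DName, City, EmpID}, which contains all of one fragment — lossless.
Dependency preservation: the restricted closure of {City} across the fragments never reaches {EName, Salary}, so City → EName, Salary cannot be enforced without a join — not preserved.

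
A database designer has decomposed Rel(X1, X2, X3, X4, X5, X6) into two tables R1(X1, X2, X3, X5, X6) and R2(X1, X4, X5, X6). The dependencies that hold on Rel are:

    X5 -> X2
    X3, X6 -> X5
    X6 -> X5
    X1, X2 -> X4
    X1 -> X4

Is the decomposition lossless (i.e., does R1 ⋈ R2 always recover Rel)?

Yes

Common attributes: R1 ∩ R2 = {X1, X5, X6}.
Closure of {X1, X5, X6}: X5 → X2 applies, adding X2; X1, X2 → X4 applies, adding X4. So (X1, X5, X6)⁺ = {X1, X2, X4, X5, X6}.
This closure contains every attribute of R2, so R1 ∩ R2 → R2. The join is lossless.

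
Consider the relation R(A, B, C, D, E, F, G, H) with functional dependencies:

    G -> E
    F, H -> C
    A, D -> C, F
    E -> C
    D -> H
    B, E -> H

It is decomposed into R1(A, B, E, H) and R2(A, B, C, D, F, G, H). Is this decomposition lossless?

Common attributes: R1 ∩ R2 = {A, B, H}.
No dependency enlarges {A, B, H}, so (A, B, H)⁺ = {A, B, H}.
The closure contains neither all of R1 = {A, B, E, H} nor all of R2 = {A, B, C, D, F, G, H}, so the common attributes are not a superkey of either fragment. The join is lossy.

No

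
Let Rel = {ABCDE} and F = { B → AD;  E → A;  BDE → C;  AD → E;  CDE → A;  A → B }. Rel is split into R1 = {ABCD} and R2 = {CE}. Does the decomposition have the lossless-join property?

Common attributes: R1 ∩ R2 = {C}.
No dependency enlarges {C}, so (C)⁺ = {C}.
The closure contains neither all of R1 = {ABCD} nor all of R2 = {CE}, so the common attributes are not a superkey of either fragment. The join is lossy.

No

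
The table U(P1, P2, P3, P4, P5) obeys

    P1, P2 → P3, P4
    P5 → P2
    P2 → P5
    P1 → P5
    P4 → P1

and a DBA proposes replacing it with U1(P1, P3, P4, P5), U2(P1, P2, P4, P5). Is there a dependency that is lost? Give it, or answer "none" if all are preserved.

P1, P2 → P3, P4: restricted closure across fragments reaches P3, P4.
P5 → P2 lies within U2.
P2 → P5 lies within U2.
P1 → P5 lies within U1.
P4 → P1 lies within U1.
Every dependency is enforceable on the fragments, so the decomposition is dependency-preserving.

none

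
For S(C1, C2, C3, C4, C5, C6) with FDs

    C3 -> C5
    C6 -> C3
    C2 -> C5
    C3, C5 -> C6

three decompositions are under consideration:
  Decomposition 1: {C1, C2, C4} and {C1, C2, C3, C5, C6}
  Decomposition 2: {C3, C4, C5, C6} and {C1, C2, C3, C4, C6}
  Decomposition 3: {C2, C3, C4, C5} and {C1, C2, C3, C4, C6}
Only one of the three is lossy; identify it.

Decomposition 1: common = {C1, C2}, closure = {C1, C2, C5} → lossy.
Decomposition 2: common = {C3, C4, C6}, closure = {C3, C4, C5, C6} → lossless.
Decomposition 3: common = {C2, C3, C4}, closure = {C2, C3, C4, C5, C6} → lossless.

Decomposition 1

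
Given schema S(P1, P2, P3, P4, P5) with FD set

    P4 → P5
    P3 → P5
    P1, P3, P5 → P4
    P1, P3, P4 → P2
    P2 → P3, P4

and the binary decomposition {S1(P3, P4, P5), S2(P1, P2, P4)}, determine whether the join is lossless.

Common attributes: S1 ∩ S2 = {P4}.
Closure of {P4}: P4 → P5 applies, adding P5. So (P4)⁺ = {P4, P5}.
The closure contains neither all of S1 = {P3, P4, P5} nor all of S2 = {P1, P2, P4}, so the common attributes are not a superkey of either fragment. The join is lossy.

No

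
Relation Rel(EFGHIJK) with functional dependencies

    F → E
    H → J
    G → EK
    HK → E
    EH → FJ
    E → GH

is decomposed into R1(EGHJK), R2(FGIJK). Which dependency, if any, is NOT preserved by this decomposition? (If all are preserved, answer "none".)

none

F → E: restricted closure across fragments reaches E.
H → J lies within R1.
G → EK lies within R1.
HK → E lies within R1.
EH → FJ: restricted closure across fragments reaches FJ.
E → GH lies within R1.
Every dependency is enforceable on the fragments, so the decomposition is dependency-preserving.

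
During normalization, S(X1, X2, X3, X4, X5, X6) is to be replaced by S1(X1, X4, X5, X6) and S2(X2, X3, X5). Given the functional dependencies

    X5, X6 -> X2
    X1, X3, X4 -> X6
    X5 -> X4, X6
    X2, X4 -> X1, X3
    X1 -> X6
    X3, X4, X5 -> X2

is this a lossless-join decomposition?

Common attributes: S1 ∩ S2 = {X5}.
Closure of {X5}: X5 → X4, X6 applies, adding X4, X6; X5, X6 → X2 applies, adding X2; X2, X4 → X1, X3 applies, adding X1, X3. So (X5)⁺ = {X1, X2, X3, X4, X5, X6}.
This closure contains every attribute of S1, so S1 ∩ S2 → S1. The join is lossless.

Yes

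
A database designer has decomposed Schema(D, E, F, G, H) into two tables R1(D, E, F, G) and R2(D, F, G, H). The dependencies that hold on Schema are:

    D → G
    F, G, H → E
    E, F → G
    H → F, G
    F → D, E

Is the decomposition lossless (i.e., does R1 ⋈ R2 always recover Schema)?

Common attributes: R1 ∩ R2 = {D, F, G}.
Closure of {D, F, G}: F → D, E applies, adding E. So (D, F, G)⁺ = {D, E, F, G}.
This closure contains every attribute of R1, so R1 ∩ R2 → R1. The join is lossless.

Yes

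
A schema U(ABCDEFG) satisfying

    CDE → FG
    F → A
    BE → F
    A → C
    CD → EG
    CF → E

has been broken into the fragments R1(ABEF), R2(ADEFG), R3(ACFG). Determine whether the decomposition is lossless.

No

Chase test. Columns are ABCDEFG; row i has aⱼ where attribute j ∈ Ri, else bᵢⱼ.
Initial tableau (one row per fragment):
  row 1: a1 a2 b13 b14 a5 a6 b17
  row 2: a1 b22 b23 a4 a5 a6 a7
  row 3: a1 b32 a3 b34 b35 a6 a7
Rows 1 and 2 agree on A; apply A→C and equate their C entries.
Rows 1 and 3 agree on A; apply A→C and equate their C entries.
Rows 1 and 3 agree on CF; apply CF→E and equate their E entries.
No row becomes fully distinguished — the join is lossy.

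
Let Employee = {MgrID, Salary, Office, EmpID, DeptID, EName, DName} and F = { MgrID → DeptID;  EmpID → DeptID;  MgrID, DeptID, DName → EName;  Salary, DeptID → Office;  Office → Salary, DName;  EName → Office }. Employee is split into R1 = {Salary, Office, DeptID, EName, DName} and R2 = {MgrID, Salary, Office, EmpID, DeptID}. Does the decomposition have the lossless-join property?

Common attributes: R1 ∩ R2 = {Salary, Office, DeptID}.
Closure of {Salary, Office, DeptID}: Office → Salary, DName applies, adding DName. So (Salary, Office, DeptID)⁺ = {Salary, Office, DeptID, DName}.
The closure contains neither all of R1 = {Salary, Office, DeptID, EName, DName} nor all of R2 = {MgrID, Salary, Office, EmpID, DeptID}, so the common attributes are not a superkey of either fragment. The join is lossy.

No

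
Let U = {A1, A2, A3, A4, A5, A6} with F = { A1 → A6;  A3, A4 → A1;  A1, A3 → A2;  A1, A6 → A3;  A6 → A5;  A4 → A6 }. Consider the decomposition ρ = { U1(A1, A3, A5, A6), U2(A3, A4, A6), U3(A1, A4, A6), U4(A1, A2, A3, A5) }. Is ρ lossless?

Yes

Chase test. Columns are A1, A2, A3, A4, A5, A6; row i has aⱼ where attribute j ∈ Ui, else bᵢⱼ.
Initial tableau (one row per fragment):
  row 1: a1 b12 a3 b14 a5 a6
  row 2: b21 b22 a3 a4 b25 a6
  row 3: a1 b32 b33 a4 b35 a6
  row 4: a1 a2 a3 b44 a5 b46
Rows 1 and 4 agree on A1; apply A1→A6 and equate their A6 entries.
Rows 1 and 4 agree on A1, A3; apply A1, A3→A2 and equate their A2 entries.
Rows 1 and 3 agree on A1, A6; apply A1, A6→A3 and equate their A3 entries.
Rows 1 and 2 agree on A6; apply A6→A5 and equate their A5 entries.
Rows 1 and 3 agree on A6; apply A6→A5 and equate their A5 entries.
Rows 2 and 3 agree on A3, A4; apply A3, A4→A1 and equate their A1 entries.
Rows 1 and 2 agree on A1, A3; apply A1, A3→A2 and equate their A2 entries.
Rows 1 and 3 agree on A1, A3; apply A1, A3→A2 and equate their A2 entries.
Row 2 is now all distinguished symbols — the join is lossless.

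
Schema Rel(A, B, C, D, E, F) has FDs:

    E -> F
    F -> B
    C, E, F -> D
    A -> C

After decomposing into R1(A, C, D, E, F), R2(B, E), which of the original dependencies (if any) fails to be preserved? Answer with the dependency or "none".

Check F → B: no single fragment contains all of {B, F}, and the restricted closure of {F} across the fragments never reaches {B}.
E → F is preserved.
C, E, F → D is preserved.
A → C is preserved.

F -> B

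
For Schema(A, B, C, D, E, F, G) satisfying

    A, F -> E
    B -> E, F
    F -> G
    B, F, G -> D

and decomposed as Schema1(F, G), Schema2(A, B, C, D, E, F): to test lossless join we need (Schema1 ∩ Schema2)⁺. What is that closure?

F, G

Schema1 ∩ Schema2 = {F}.
F → G applies, adding G
Closure: {F, G}.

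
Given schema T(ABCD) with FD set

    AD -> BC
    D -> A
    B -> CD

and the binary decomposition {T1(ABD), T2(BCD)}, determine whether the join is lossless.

Common attributes: T1 ∩ T2 = {BD}.
Closure of {BD}: D → A applies, adding A; B → CD applies, adding C. So (BD)⁺ = {ABCD}.
This closure contains every attribute of T1, so T1 ∩ T2 → T1. The join is lossless.

Yes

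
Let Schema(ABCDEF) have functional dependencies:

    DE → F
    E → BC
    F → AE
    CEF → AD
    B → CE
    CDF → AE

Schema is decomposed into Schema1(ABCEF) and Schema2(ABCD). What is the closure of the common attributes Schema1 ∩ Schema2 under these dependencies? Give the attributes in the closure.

Schema1 ∩ Schema2 = {ABC}.
B → CE applies, adding E
Closure: {ABCE}.

ABCE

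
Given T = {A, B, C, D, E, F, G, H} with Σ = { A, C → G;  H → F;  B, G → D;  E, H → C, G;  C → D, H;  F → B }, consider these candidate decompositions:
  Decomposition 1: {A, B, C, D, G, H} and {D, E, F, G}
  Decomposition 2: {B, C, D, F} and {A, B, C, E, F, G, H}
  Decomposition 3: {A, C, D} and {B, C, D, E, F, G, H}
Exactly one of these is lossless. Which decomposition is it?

Decomposition 2

Decomposition 1: common = {D, G}, closure = {D, G} → lossy.
Decomposition 2: common = {B, C, F}, closure = {B, C, D, F, H} → lossless.
Decomposition 3: common = {C, D}, closure = {B, C, D, F, H} → lossy.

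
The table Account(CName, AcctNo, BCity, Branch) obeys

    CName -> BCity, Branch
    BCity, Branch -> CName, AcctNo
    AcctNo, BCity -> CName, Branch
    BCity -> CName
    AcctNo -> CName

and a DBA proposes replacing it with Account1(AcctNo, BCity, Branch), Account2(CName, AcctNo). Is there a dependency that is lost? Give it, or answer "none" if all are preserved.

CName → BCity, Branch: restricted closure across fragments reaches BCity, Branch.
BCity, Branch → CName, AcctNo: restricted closure across fragments reaches CName, AcctNo.
AcctNo, BCity → CName, Branch: restricted closure across fragments reaches CName, Branch.
BCity → CName: restricted closure across fragments reaches CName.
AcctNo → CName lies within Account2.
Every dependency is enforceable on the fragments, so the decomposition is dependency-preserving.

none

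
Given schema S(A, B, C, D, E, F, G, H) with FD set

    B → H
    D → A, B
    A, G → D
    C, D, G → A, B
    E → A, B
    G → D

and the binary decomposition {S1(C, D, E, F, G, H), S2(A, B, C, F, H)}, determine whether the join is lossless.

No

Common attributes: S1 ∩ S2 = {C, F, H}.
No dependency enlarges {C, F, H}, so (C, F, H)⁺ = {C, F, H}.
The closure contains neither all of S1 = {C, D, E, F, G, H} nor all of S2 = {A, B, C, F, H}, so the common attributes are not a superkey of either fragment. The join is lossy.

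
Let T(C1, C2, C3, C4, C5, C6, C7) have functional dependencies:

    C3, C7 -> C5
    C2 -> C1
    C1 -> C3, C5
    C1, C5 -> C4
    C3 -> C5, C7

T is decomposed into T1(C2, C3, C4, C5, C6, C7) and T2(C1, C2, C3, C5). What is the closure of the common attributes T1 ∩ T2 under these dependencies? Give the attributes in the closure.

T1 ∩ T2 = {C2, C3, C5}.
C2 → C1 applies, adding C1
C1, C5 → C4 applies, adding C4
C3 → C5, C7 applies, adding C7
Closure: {C1, C2, C3, C4, C5, C7}.

C1, C2, C3, C4, C5, C7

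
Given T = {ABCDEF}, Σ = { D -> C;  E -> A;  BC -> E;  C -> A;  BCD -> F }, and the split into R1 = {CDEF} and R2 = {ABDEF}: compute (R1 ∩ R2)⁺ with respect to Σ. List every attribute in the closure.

ACDEF

R1 ∩ R2 = {DEF}.
D → C applies, adding C
E → A applies, adding A
Closure: {ACDEF}.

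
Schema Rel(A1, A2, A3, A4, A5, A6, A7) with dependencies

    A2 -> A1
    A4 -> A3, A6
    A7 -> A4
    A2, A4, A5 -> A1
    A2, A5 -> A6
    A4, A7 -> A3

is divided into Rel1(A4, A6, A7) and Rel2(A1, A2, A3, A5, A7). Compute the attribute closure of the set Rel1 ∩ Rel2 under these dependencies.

Rel1 ∩ Rel2 = {A7}.
A7 → A4 applies, adding A4
A4, A7 → A3 applies, adding A3
A4 → A3, A6 applies, adding A6
Closure: {A3, A4, A6, A7}.

A3, A4, A6, A7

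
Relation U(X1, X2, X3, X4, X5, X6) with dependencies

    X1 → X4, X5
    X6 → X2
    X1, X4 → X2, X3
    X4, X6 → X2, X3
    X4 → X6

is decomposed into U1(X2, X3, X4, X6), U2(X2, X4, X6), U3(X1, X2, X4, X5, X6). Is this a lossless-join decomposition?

Yes

Chase test. Columns are X1, X2, X3, X4, X5, X6; row i has aⱼ where attribute j ∈ Ui, else bᵢⱼ.
Initial tableau (one row per fragment):
  row 1: b11 a2 a3 a4 b15 a6
  row 2: b21 a2 b23 a4 b25 a6
  row 3: a1 a2 b33 a4 a5 a6
Rows 1 and 2 agree on X4, X6; apply X4, X6→X2, X3 and equate their X2, X3 entries.
Rows 1 and 3 agree on X4, X6; apply X4, X6→X2, X3 and equate their X2, X3 entries.
Row 3 is now all distinguished symbols — the join is lossless.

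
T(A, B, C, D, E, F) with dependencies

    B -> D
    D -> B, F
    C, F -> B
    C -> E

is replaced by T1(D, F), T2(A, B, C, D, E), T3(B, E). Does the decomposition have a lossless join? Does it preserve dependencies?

lossless but not dependency-preserving

Lossless test (chase): Rows 2 and 3 agree on B; apply B→D and equate their D entries. Rows 1 and 2 agree on D; apply D→B, F and equate their B, F entries. Rows 1 and 3 agree on D; apply D→B, F and equate their B, F entries. Row 2 is now all distinguished symbols — the join is lossless.
Dependency preservation: the restricted closure of {C, F} across the fragments never reaches {B}, so C, F → B cannot be enforced without a join — not preserved.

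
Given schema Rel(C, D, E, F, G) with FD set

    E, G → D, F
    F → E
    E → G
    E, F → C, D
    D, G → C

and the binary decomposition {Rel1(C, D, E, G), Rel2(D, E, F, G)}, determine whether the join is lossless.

Common attributes: Rel1 ∩ Rel2 = {D, E, G}.
Closure of {D, E, G}: E, G → D, F applies, adding F; E, F → C, D applies, adding C. So (D, E, G)⁺ = {C, D, E, F, G}.
This closure contains every attribute of Rel1, so Rel1 ∩ Rel2 → Rel1. The join is lossless.

Yes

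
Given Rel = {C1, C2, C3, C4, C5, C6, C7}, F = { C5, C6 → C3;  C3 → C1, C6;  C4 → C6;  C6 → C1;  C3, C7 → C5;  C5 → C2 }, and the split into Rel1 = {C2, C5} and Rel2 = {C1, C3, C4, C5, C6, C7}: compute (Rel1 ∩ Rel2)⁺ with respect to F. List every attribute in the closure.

C2, C5

Rel1 ∩ Rel2 = {C5}.
C5 → C2 applies, adding C2
Closure: {C2, C5}.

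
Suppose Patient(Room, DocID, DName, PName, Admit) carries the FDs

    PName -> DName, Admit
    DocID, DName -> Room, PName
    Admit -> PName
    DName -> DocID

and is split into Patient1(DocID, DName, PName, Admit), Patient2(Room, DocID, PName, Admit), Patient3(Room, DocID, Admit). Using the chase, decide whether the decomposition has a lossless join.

Yes

Chase test. Columns are Room, DocID, DName, PName, Admit; row i has aⱼ where attribute j ∈ Patienti, else bᵢⱼ.
Initial tableau (one row per fragment):
  row 1: b11 a2 a3 a4 a5
  row 2: a1 a2 b23 a4 a5
  row 3: a1 a2 b33 b34 a5
Rows 1 and 2 agree on PName; apply PName→DName, Admit and equate their DName, Admit entries.
Rows 1 and 2 agree on DocID, DName; apply DocID, DName→Room, PName and equate their Room, PName entries.
Rows 1 and 3 agree on Admit; apply Admit→PName and equate their PName entries.
Rows 1 and 3 agree on PName; apply PName→DName, Admit and equate their DName, Admit entries.
Row 1 is now all distinguished symbols — the join is lossless.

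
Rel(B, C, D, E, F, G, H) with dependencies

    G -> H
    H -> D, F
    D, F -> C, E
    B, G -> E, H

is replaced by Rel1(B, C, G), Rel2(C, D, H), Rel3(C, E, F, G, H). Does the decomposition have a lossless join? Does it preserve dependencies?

Lossless test (chase): Rows 1 and 3 agree on G; apply G→H and equate their H entries. Rows 1 and 2 agree on H; apply H→D, F and equate their D, F entries. Rows 1 and 3 agree on H; apply H→D, F and equate their D, F entries. Rows 1 and 2 agree on D, F; apply D, F→C, E and equate their C, E entries. Rows 1 and 3 agree on D, F; apply D, F→C, E and equate their C, E entries. Row 1 is now all distinguished symbols — the join is lossless.
Dependency preservation: the restricted closure of {D, F} across the fragments never reaches {C, E}, so D, F → C, E cannot be enforced without a join — not preserved.

lossless but not dependency-preserving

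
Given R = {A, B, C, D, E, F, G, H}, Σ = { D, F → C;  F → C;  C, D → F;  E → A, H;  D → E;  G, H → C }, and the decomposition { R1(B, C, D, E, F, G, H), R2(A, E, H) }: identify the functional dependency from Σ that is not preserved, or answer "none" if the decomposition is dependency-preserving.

none

D, F → C lies within R1.
F → C lies within R1.
C, D → F lies within R1.
E → A, H lies within R2.
D → E lies within R1.
G, H → C lies within R1.
Every dependency is enforceable on the fragments, so the decomposition is dependency-preserving.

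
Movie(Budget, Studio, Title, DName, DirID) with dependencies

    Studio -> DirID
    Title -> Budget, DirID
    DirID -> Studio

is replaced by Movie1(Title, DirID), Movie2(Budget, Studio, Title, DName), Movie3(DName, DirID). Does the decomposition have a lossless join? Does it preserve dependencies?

Lossless test (chase): Rows 1 and 2 agree on Title; apply Title→Budget, DirID and equate their Budget, DirID entries. Rows 1 and 2 agree on DirID; apply DirID→Studio and equate their Studio entries. Rows 1 and 3 agree on DirID; apply DirID→Studio and equate their Studio entries. Row 2 is now all distinguished symbols — the join is lossless.
Dependency preservation: the restricted closure of {Studio} across the fragments never reaches {DirID}, so Studio → DirID cannot be enforced without a join — not preserved.

lossless but not dependency-preserving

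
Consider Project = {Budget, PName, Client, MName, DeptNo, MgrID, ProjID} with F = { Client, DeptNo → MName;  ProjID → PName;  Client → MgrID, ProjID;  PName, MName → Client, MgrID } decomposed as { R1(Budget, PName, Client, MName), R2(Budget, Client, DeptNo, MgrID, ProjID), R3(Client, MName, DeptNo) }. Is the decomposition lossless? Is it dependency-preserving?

lossless but not dependency-preserving

Lossless test (chase): Rows 2 and 3 agree on Client, DeptNo; apply Client, DeptNo→MName and equate their MName entries. Rows 1 and 2 agree on Client; apply Client→MgrID, ProjID and equate their MgrID, ProjID entries. Rows 1 and 3 agree on Client; apply Client→MgrID, ProjID and equate their MgrID, ProjID entries. Rows 1 and 2 agree on ProjID; apply ProjID→PName and equate their PName entries. Rows 1 and 3 agree on ProjID; apply ProjID→PName and equate their PName entries. Row 2 is now all distinguished symbols — the join is lossless.
Dependency preservation: the restricted closure of {ProjID} across the fragments never reaches {PName}, so ProjID → PName cannot be enforced without a join — not preserved.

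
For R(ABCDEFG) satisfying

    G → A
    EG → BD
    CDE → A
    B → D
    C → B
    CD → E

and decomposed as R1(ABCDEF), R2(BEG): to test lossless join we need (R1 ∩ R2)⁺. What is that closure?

R1 ∩ R2 = {BE}.
B → D applies, adding D
Closure: {BDE}.

BDE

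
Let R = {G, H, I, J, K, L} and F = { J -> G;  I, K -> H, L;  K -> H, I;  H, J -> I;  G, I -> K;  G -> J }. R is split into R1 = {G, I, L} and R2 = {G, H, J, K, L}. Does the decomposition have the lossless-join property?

Common attributes: R1 ∩ R2 = {G, L}.
Closure of {G, L}: G → J applies, adding J. So (G, L)⁺ = {G, J, L}.
The closure contains neither all of R1 = {G, I, L} nor all of R2 = {G, H, J, K, L}, so the common attributes are not a superkey of either fragment. The join is lossy.

No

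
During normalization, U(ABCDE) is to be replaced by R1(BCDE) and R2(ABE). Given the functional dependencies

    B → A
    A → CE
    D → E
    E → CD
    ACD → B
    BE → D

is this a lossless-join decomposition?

Yes

Common attributes: R1 ∩ R2 = {BE}.
Closure of {BE}: B → A applies, adding A; A → CE applies, adding C; E → CD applies, adding D. So (BE)⁺ = {ABCDE}.
This closure contains every attribute of R1, so R1 ∩ R2 → R1. The join is lossless.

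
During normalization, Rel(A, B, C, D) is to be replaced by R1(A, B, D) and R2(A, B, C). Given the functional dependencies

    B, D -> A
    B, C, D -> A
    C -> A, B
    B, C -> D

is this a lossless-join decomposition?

Common attributes: R1 ∩ R2 = {A, B}.
No dependency enlarges {A, B}, so (A, B)⁺ = {A, B}.
The closure contains neither all of R1 = {A, B, D} nor all of R2 = {A, B, C}, so the common attributes are not a superkey of either fragment. The join is lossy.

No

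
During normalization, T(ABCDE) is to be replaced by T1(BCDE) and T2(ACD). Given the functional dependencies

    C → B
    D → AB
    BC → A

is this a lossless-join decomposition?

Yes

Common attributes: T1 ∩ T2 = {CD}.
Closure of {CD}: C → B applies, adding B; D → AB applies, adding A. So (CD)⁺ = {ABCD}.
This closure contains every attribute of T2, so T1 ∩ T2 → T2. The join is lossless.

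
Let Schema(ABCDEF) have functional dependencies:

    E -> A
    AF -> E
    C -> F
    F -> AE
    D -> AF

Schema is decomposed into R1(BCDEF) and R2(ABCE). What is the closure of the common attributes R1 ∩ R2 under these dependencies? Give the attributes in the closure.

ABCEF

R1 ∩ R2 = {BCE}.
E → A applies, adding A
C → F applies, adding F
Closure: {ABCEF}.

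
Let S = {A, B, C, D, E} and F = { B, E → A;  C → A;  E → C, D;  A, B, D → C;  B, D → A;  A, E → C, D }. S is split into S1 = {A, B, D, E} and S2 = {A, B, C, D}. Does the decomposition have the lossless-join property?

Common attributes: S1 ∩ S2 = {A, B, D}.
Closure of {A, B, D}: A, B, D → C applies, adding C. So (A, B, D)⁺ = {A, B, C, D}.
This closure contains every attribute of S2, so S1 ∩ S2 → S2. The join is lossless.

Yes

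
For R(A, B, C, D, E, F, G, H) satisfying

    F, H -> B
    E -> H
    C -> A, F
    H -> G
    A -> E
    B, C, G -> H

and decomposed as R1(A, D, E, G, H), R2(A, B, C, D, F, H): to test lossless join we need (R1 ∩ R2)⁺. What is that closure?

R1 ∩ R2 = {A, D, H}.
H → G applies, adding G
A → E applies, adding E
Closure: {A, D, E, G, H}.

A, D, E, G, H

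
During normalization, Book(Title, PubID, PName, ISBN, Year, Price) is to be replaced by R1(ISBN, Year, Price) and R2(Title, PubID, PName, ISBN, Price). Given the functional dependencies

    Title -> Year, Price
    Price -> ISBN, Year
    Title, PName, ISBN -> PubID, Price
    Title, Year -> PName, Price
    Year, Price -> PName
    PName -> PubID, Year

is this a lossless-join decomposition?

Common attributes: R1 ∩ R2 = {ISBN, Price}.
Closure of {ISBN, Price}: Price → ISBN, Year applies, adding Year; Year, Price → PName applies, adding PName; PName → PubID, Year applies, adding PubID. So (ISBN, Price)⁺ = {PubID, PName, ISBN, Year, Price}.
This closure contains every attribute of R1, so R1 ∩ R2 → R1. The join is lossless.

Yes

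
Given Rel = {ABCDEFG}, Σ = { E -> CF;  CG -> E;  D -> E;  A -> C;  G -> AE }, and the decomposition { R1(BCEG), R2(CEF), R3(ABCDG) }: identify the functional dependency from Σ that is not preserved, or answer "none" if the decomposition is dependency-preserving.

D -> E

Check D → E: no single fragment contains all of {DE}, and the restricted closure of {D} across the fragments never reaches {E}.
E → CF is preserved.
CG → E is preserved.
A → C is preserved.
G → AE is preserved.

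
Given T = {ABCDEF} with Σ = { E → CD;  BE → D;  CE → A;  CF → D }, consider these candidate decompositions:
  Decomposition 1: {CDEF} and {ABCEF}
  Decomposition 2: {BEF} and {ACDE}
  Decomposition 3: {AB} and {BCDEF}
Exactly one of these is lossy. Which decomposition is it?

Decomposition 3

Decomposition 1: common = {CEF}, closure = {ACDEF} → lossless.
Decomposition 2: common = {E}, closure = {ACDE} → lossless.
Decomposition 3: common = {B}, closure = {B} → lossy.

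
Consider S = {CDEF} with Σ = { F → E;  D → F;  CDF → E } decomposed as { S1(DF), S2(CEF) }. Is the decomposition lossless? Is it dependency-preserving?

Lossless test: (F)⁺ = {EF}, which is a superkey of neither fragment — lossy.
Dependency preservation: CDF → E is not contained in any single fragment, but the restricted closure of its left-hand side across the fragments still reaches the right-hand side; the remaining FDs each lie inside some fragment. All dependencies are preserved.

lossy but dependency-preserving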